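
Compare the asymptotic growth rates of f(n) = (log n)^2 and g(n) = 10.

f(n) = (log n)^2 grows faster: any unbounded function dominates a constant.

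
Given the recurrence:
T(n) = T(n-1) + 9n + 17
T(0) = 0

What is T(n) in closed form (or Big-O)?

Dominant term in sum is 9*sum(i, i=1..n) = 9*n*(n+1)/2 = O(n^2).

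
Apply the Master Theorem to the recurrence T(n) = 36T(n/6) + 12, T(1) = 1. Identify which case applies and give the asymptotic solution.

a=36, b=6, f(n)=12.
log_6(36) = 2 > 0.
Since f(n) = O(n^0) is polynomially smaller than n^2, Case 1 applies.
T(n) = Theta(n^2).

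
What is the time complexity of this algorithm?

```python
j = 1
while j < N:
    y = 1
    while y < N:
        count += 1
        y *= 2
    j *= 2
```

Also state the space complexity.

Time complexity: O(log^2 n).
Space complexity: O(1).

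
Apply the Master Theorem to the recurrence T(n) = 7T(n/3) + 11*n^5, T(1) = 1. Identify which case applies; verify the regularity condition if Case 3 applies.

a=7, b=3, f(n)=11*n^5.
log_3(7) = 1.771 < 5.
f(n) = Omega(n^(1.771+epsilon)) for some epsilon > 0, so Case 3 is the candidate.
Regularity: a*f(n/b) = 7*11*(n/3)^5 = (7/243)*11*n^5 <= c*f(n) with c = 7/243 < 1. Satisfied.
Case 3: T(n) = Theta(n^5).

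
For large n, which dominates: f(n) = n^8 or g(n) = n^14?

g(n) = n^14 grows faster: n^14/n^8 = n^6 -> infinity.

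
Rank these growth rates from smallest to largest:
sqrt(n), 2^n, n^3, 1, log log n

Ordered by growth rate: 1 < log log n < sqrt(n) < n^3 < 2^n.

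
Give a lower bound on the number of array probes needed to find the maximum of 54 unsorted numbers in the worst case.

Adversary: any unprobed cell could hold a value larger than everything seen so far. If fewer than 54 cells are probed, the adversary places the max in an unprobed cell. So all 54 cells must be examined; together with 54-1 comparisons this is tight.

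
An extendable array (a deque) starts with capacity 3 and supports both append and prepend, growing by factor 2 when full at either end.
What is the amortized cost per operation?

Growth at either end copies all elements; capacities form a geometric sequence with ratio 2, so total copy cost over n operations is O(n) (two geometric series). Amortized O(1).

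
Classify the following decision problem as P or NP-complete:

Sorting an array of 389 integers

This problem is in P: merge sort runs in O(n log n).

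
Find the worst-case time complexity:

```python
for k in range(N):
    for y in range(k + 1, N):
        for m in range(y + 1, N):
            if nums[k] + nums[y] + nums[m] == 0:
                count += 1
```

Time complexity: O(n^3).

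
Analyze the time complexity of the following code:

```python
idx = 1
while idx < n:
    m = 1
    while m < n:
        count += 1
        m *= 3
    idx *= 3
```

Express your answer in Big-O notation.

Time complexity: O(log^2 n).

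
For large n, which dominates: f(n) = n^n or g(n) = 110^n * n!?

g(n) = 110^n * n! grows faster: by Stirling n! ~ sqrt(2 pi n)(n/e)^n, so 110^n n! / n^n ~ (110/e)^n sqrt(2 pi n) -> infinity since 110/e > 1.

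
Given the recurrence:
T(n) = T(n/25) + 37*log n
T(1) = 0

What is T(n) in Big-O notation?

Each of the log_25(n) levels adds O(log n). T(n) = O(log^2 n).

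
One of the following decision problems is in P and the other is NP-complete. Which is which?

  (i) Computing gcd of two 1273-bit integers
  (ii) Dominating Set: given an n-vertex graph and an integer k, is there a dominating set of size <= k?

(i) is P: the Euclidean algorithm runs in polynomial time in the bit-length.
(ii) is NP-complete: reduces from Set Cover (with k part of the input).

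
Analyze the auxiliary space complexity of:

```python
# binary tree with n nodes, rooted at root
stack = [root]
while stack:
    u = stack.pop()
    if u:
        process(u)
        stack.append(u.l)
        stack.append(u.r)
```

Space complexity: O(n).
Auxiliary storage grows linearly with the input size n in the worst case.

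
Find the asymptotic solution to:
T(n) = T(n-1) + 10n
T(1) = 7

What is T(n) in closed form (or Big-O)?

Unrolling: T(n) = 7 + 10*(2 + 3 + ... + n) = 7 + 10*(n(n+1)/2 - 1) = O(n^2).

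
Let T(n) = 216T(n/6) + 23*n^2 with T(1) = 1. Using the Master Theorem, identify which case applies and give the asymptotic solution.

a=216, b=6, f(n)=23*n^2.
log_6(216) = 3 > 2.
Since f(n) = O(n^2) is polynomially smaller than n^3, Case 1 applies.
T(n) = Theta(n^3).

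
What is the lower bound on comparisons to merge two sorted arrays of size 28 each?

To merge two sorted arrays of size 28, we need at least 55 comparisons in the worst case. An adversary can force every element to be compared.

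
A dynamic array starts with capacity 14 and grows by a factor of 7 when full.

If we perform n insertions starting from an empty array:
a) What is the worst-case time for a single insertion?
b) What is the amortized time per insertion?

(a) Worst-case single insertion: O(n) -- when the array is full at capacity c, the resize copies all c elements, and c can be Theta(n).
(b) Resizes happen at sizes 14, 98, 686, ... Total copy cost for n insertions: 14 + 98 + ... = O(n) (geometric series with ratio 1/7). Amortized cost per insertion: O(n)/n = O(1).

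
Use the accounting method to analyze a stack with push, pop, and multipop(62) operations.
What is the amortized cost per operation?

Assign 2 credits per push (1 for the push, 1 saved for a future pop). Each pop or element popped by multipop(62) uses 1 saved credit. Total credits never go negative, so amortized cost is O(1).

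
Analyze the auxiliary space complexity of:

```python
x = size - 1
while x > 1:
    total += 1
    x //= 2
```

Space complexity: O(1).
Only a constant amount of auxiliary storage is used; nothing grows with n.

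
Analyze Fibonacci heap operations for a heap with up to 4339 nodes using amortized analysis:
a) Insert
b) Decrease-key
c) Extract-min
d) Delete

Fibonacci heaps use lazy consolidation. Potential function Phi = t + 2m (t = number of trees, m = marked nodes).
- Insert: O(1) actual, Delta Phi = +1 (one new tree) => O(1) amortized.
- Decrease-key: with c cascading cuts, actual cost is O(c); Delta Phi <= c - 2(c-1) + 2 = 4 - c (c new trees; >= c-1 marks cleared; <= 1 new mark). Amortized O(c) + (4 - c) = O(1).
- Extract-min: O(D(n) + t) actual; consolidation drops t to <= D(n)+1, so Delta Phi pays for the t term. D(n) = O(log n) for n = 4339 => O(log n) amortized.
- Delete: decrease-key to -inf then extract-min = O(log n).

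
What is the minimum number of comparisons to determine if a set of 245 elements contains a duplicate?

Determining if 245 elements are all distinct requires Omega(n log n) comparisons in the comparison model. This follows from the element distinctness lower bound.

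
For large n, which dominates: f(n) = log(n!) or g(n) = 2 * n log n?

f(n) = log(n!) and g(n) = 2 * n log n are Theta of each other: Stirling: log(n!) = n log n - n + O(log n) = Theta(n log n); the constant 2 doesn't change the Theta class.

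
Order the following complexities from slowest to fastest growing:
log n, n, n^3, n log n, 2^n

Ordered by growth rate: log n < n < n log n < n^3 < 2^n.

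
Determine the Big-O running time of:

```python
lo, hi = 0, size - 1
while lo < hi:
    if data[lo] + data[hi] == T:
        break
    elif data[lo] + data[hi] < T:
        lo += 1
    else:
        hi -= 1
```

Time complexity: O(n).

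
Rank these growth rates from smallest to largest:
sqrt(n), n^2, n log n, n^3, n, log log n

Ordered by growth rate: log log n < sqrt(n) < n < n log n < n^2 < n^3.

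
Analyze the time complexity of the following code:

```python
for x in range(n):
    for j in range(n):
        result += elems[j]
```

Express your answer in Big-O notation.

Time complexity: O(n^2).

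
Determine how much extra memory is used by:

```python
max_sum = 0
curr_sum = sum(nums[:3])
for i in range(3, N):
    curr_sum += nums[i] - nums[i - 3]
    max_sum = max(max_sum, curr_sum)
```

Space complexity: O(1).
Only a constant amount of auxiliary storage is used; nothing grows with n.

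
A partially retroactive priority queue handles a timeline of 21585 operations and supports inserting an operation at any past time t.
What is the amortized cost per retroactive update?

Partially retroactive priority queues (Demaine-Iacono-Langerman) allow updates at past times with queries only at the present. With a balanced BST over the m = 21585 timeline events tracking bridges, each retroactive insert or delete is O(log m) amortized.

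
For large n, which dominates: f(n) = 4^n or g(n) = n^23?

f(n) = 4^n grows faster: any exponential with base > 1 dominates every polynomial.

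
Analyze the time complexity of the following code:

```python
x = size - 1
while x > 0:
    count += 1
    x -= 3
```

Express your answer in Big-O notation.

Time complexity: O(n).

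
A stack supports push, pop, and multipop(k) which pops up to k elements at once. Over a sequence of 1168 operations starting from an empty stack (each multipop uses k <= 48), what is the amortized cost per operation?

Each element is pushed exactly once and popped at most once (whether by pop or as part of a multipop). So the total number of individual pops over the whole sequence is at most the number of pushes, which is at most 1168. Total work <= 2 * 1168, hence O(1) amortized per operation.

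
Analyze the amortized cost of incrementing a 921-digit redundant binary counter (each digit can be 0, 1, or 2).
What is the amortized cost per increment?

A redundant counter on 921 digits allows digit values 0, 1, 2. Increment adds 1 to the least significant digit and carries any 2 to a 0 plus +1 on the next digit. With potential Phi = (number of 2-digits), each increment does O(1) actual work plus a chain of carries, each of which decreases Phi by 1. Amortized O(1).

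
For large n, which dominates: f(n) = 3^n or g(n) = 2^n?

f(n) = 3^n grows faster: (3/2)^n -> infinity since 3/2 > 1.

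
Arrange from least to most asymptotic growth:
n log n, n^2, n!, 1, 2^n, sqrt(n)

Ordered by growth rate: 1 < sqrt(n) < n log n < n^2 < 2^n < n!.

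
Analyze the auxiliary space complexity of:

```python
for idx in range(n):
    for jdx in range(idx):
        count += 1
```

Space complexity: O(1).
Only a constant amount of auxiliary storage is used; nothing grows with n.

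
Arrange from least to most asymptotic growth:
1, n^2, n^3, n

Ordered by growth rate: 1 < n < n^2 < n^3.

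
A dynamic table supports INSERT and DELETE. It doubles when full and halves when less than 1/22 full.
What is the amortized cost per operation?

Using potential function Phi = |2*num_items - table_size| when load > 1/2, and Phi = table_size/2 - num_items otherwise. The gap of 1/22 vs 1/2 for shrinking prevents thrashing. Both insert and delete have O(1) amortized cost.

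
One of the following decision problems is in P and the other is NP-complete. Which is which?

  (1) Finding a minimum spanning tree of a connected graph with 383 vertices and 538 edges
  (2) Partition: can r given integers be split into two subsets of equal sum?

(1) is P: Kruskal's / Prim's algorithms run in polynomial time.
(2) is NP-complete: Subset Sum reduces to it (one of Karp's 21 NP-complete problems).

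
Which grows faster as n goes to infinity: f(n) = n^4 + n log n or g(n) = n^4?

f(n) = n^4 + n log n and g(n) = n^4 are Theta of each other: the lower-order n log n term is o(n^4); both are Theta(n^4).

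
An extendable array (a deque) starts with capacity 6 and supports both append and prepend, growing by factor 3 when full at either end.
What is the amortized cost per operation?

Growth at either end copies all elements; capacities form a geometric sequence with ratio 3, so total copy cost over n operations is O(n) (two geometric series). Amortized O(1).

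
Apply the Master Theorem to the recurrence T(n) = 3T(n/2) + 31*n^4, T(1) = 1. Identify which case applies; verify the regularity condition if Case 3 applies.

a=3, b=2, f(n)=31*n^4.
log_2(3) = 1.585 < 4.
f(n) = Omega(n^(1.585+epsilon)) for some epsilon > 0, so Case 3 is the candidate.
Regularity: a*f(n/b) = 3*31*(n/2)^4 = (3/16)*31*n^4 <= c*f(n) with c = 3/16 < 1. Satisfied.
Case 3: T(n) = Theta(n^4).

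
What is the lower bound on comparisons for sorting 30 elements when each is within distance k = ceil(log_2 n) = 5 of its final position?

Partition the 30 positions into floor(n/k) blocks of k = 5 consecutive positions; any permutation within a block keeps every element within k of its final position, so there are at least (k!)^(n/k) distinguishable inputs. Lower bound: log_2((k!)^(n/k)) = (n/k) * log_2(k!) = Theta(n log k); with k = ceil(log_2 n), this is Omega(n log log n).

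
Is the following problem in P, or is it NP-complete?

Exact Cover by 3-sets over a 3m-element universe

This problem is NP-complete: one of Karp's 21 NP-complete problems.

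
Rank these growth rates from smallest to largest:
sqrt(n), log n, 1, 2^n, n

Ordered by growth rate: 1 < log n < sqrt(n) < n < 2^n.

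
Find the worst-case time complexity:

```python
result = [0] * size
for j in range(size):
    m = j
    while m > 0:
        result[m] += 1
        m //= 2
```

Time complexity: O(n log n).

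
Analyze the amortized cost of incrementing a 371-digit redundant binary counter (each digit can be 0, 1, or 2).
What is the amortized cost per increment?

A redundant counter on 371 digits allows digit values 0, 1, 2. Increment adds 1 to the least significant digit and carries any 2 to a 0 plus +1 on the next digit. With potential Phi = (number of 2-digits), each increment does O(1) actual work plus a chain of carries, each of which decreases Phi by 1. Amortized O(1).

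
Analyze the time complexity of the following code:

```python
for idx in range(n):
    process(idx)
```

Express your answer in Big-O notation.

Time complexity: O(n).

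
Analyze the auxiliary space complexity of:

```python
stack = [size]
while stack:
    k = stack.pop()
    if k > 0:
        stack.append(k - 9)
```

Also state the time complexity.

Space complexity: O(1).
Only a constant amount of auxiliary storage is used; nothing grows with n.
Time complexity: O(n).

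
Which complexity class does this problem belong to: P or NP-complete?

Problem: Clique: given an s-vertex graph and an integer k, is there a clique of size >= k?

This problem is NP-complete: complement of Independent Set / Vertex Cover (with k part of the input).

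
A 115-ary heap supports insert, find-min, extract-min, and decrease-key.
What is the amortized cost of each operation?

The 115-ary heap has height O(log_115 n). Insert sifts up: O(log_115 n). Find-min reads the root: O(1). Extract-min sifts down comparing 115 children per level: O(115 * log_115 n). Decrease-key sifts up: O(log_115 n).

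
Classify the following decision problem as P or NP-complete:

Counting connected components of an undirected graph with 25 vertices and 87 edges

This problem is in P: BFS/DFS visits each vertex and edge once: O(V+E).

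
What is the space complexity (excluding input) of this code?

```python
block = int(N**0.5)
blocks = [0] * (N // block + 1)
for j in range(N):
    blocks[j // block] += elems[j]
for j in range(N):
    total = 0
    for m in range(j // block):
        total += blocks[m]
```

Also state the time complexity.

Space complexity: O(sqrt(n)).
Storage scales with sqrt(n).
Time complexity: O(n * sqrt(n)).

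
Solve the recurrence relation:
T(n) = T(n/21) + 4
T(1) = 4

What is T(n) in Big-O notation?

Each step divides n by 21 and adds 4. After log_21(n) steps, T(n) = O(log n).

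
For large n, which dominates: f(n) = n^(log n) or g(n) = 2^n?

g(n) = 2^n grows faster: take logs: log(n^(log n)) = (log n)^2, log(2^n) = n log 2; n dominates (log n)^2.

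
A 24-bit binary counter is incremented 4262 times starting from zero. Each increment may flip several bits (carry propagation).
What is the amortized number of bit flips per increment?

Bit i flips on every 2^i-th increment, so over 4262 increments bit i flips floor(4262/2^i) times. Summing over i: total flips < 2 * 4262. Amortized: < 2 = O(1) per increment.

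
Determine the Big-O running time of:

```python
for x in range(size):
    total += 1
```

Time complexity: O(n).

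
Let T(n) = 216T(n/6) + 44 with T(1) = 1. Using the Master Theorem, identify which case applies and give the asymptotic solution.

a=216, b=6, f(n)=44.
log_6(216) = 3 > 0.
Since f(n) = O(n^0) is polynomially smaller than n^3, Case 1 applies.
T(n) = Theta(n^3).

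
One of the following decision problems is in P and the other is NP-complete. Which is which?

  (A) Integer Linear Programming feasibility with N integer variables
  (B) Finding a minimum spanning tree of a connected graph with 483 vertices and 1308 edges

(A) is NP-complete: ILP feasibility is NP-complete (LP relaxation is in P).
(B) is P: Kruskal's / Prim's algorithms run in polynomial time.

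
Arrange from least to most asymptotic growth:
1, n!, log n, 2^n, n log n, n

Ordered by growth rate: 1 < log n < n < n log n < 2^n < n!.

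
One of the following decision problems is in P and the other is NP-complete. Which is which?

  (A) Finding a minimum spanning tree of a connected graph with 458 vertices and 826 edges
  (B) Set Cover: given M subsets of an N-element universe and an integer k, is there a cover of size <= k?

(A) is P: Kruskal's / Prim's algorithms run in polynomial time.
(B) is NP-complete: one of Karp's 21 NP-complete problems (with k part of the input).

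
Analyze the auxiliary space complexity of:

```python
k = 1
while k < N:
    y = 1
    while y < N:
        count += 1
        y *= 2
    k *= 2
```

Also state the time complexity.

Space complexity: O(1).
Only a constant amount of auxiliary storage is used; nothing grows with n.
Time complexity: O(log^2 n).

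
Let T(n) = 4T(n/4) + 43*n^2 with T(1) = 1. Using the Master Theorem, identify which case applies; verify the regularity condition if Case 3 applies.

a=4, b=4, f(n)=43*n^2.
log_4(4) = 1 < 2.
f(n) = Omega(n^(1+epsilon)) for some epsilon > 0, so Case 3 is the candidate.
Regularity: a*f(n/b) = 4*43*(n/4)^2 = (4/16)*43*n^2 <= c*f(n) with c = 4/16 < 1. Satisfied.
Case 3: T(n) = Theta(n^2).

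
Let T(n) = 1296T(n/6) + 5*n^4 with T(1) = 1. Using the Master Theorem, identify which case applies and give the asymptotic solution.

a=1296, b=6, f(n)=5*n^4.
log_6(1296) = 4, so n^(log_b(a)) = n^4.
f(n) = Theta(n^4), so Case 2 applies.
T(n) = Theta(n^4 log n).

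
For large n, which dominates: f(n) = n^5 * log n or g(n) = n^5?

f(n) = n^5 * log n grows faster: extra log n factor -> infinity.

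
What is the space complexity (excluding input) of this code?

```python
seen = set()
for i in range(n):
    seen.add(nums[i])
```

Space complexity: O(n).
Auxiliary storage grows linearly with the input size n in the worst case.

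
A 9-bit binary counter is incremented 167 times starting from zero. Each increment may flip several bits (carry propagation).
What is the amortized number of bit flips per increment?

Bit i flips on every 2^i-th increment, so over 167 increments bit i flips floor(167/2^i) times. Summing over i: total flips < 2 * 167. Amortized: < 2 = O(1) per increment.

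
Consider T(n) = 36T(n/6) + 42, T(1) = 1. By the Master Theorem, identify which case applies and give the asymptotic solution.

a=36, b=6, f(n)=42.
log_6(36) = 2 > 0.
Since f(n) = O(n^0) is polynomially smaller than n^2, Case 1 applies.
T(n) = Theta(n^2).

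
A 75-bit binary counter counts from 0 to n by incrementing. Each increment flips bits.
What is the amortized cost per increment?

Bit i flips every 2^i increments. Total flips over n increments: sum_{i=0}^{75} n/2^i < 2n. Amortized cost: 2n/n = O(1).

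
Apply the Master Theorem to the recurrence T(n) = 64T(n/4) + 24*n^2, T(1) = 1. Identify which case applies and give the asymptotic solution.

a=64, b=4, f(n)=24*n^2.
log_4(64) = 3 > 2.
Since f(n) = O(n^2) is polynomially smaller than n^3, Case 1 applies.
T(n) = Theta(n^3).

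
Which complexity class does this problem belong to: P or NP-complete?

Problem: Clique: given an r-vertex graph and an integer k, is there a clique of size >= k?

This problem is NP-complete: complement of Independent Set / Vertex Cover (with k part of the input).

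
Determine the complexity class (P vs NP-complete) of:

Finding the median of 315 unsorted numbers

This problem is in P: linear-time selection (median-of-medians) runs in O(n).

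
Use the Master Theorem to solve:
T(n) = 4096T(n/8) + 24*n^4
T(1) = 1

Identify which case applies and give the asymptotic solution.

a=4096, b=8, f(n)=24*n^4.
log_8(4096) = 4, so n^(log_b(a)) = n^4.
f(n) = Theta(n^4), so Case 2 applies.
T(n) = Theta(n^4 log n).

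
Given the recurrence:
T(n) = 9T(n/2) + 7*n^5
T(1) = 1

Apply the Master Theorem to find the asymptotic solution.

a=9, b=2, f(n)=7*n^5. log_2(9) = 3.17 < 5. Case 3: T(n) = O(n^5).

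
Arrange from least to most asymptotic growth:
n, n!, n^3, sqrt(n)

Ordered by growth rate: sqrt(n) < n < n^3 < n!.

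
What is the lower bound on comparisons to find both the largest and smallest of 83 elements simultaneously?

Pair elements first (floor(83/2) comparisons), then find max among winners and min among losers. Total: ceil(3*83/2) - 2 = 123 comparisons.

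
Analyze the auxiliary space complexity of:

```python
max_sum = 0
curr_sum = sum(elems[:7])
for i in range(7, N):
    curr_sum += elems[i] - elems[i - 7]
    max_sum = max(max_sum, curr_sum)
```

Space complexity: O(1).
Only a constant amount of auxiliary storage is used; nothing grows with n.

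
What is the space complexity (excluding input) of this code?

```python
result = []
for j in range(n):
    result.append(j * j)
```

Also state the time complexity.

Space complexity: O(n).
Auxiliary storage grows linearly with the input size n in the worst case.
Time complexity: O(n).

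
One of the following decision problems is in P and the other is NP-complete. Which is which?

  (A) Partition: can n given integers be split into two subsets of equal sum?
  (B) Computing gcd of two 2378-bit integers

(A) is NP-complete: Subset Sum reduces to it (one of Karp's 21 NP-complete problems).
(B) is P: the Euclidean algorithm runs in polynomial time in the bit-length.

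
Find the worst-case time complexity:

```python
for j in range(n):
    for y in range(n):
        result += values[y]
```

Time complexity: O(n^2).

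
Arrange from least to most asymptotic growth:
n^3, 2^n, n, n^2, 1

Ordered by growth rate: 1 < n < n^2 < n^3 < 2^n.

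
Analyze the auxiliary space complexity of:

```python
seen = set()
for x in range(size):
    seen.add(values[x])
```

Space complexity: O(n).
Auxiliary storage grows linearly with the input size n in the worst case.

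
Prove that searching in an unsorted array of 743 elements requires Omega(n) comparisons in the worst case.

An adversary can always place the target in the last position checked. Until all 743 positions are examined, the target might be in any unchecked position. Therefore 743 comparisons are necessary.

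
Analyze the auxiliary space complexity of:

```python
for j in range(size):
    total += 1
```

Space complexity: O(1).
Only a constant amount of auxiliary storage is used; nothing grows with n.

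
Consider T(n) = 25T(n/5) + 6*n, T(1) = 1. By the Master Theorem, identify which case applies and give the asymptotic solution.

a=25, b=5, f(n)=6*n.
log_5(25) = 2 > 1.
Since f(n) = O(n^1) is polynomially smaller than n^2, Case 1 applies.
T(n) = Theta(n^2).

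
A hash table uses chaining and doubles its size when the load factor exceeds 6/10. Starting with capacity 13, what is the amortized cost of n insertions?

Rehashing occurs when load exceeds 6/10. Total rehash cost is geometric series summing to O(n). Each insertion itself is O(1). Amortized: O(1).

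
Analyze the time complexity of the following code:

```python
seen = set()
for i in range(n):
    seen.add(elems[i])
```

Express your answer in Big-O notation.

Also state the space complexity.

Time complexity: O(n).
Space complexity: O(n).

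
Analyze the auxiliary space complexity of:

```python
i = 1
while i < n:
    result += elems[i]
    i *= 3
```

Space complexity: O(1).
Only a constant amount of auxiliary storage is used; nothing grows with n.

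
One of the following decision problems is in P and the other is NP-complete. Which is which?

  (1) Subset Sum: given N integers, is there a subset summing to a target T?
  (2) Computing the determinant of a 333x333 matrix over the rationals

(1) is NP-complete: one of Karp's 21 NP-complete problems.
(2) is P: Gaussian elimination runs in O(n^3).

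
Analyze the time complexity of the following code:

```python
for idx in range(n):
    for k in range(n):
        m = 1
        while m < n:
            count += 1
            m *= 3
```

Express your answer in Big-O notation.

Time complexity: O(n^2 log n).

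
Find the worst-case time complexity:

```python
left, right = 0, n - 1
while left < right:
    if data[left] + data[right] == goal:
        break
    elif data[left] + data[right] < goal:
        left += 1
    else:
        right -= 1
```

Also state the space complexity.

Time complexity: O(n).
Space complexity: O(1).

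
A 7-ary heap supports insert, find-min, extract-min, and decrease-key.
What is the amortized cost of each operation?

The 7-ary heap has height O(log_7 n). Insert sifts up: O(log_7 n). Find-min reads the root: O(1). Extract-min sifts down comparing 7 children per level: O(7 * log_7 n). Decrease-key sifts up: O(log_7 n).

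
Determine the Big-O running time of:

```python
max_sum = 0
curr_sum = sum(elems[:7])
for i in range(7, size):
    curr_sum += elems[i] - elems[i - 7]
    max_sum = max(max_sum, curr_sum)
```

Time complexity: O(n).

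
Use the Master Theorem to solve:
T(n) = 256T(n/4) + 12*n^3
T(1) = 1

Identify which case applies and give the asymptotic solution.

a=256, b=4, f(n)=12*n^3.
log_4(256) = 4 > 3.
Since f(n) = O(n^3) is polynomially smaller than n^4, Case 1 applies.
T(n) = Theta(n^4).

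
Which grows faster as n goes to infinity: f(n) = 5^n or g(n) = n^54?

f(n) = 5^n grows faster: any exponential with base > 1 dominates every polynomial.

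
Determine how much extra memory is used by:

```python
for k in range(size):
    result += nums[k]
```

Space complexity: O(1).
Only a constant amount of auxiliary storage is used; nothing grows with n.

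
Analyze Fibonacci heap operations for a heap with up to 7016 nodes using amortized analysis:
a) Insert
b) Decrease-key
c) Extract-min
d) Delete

Fibonacci heaps use lazy consolidation. Potential function Phi = t + 2m (t = number of trees, m = marked nodes).
- Insert: O(1) actual, Delta Phi = +1 (one new tree) => O(1) amortized.
- Decrease-key: with c cascading cuts, actual cost is O(c); Delta Phi <= c - 2(c-1) + 2 = 4 - c (c new trees; >= c-1 marks cleared; <= 1 new mark). Amortized O(c) + (4 - c) = O(1).
- Extract-min: O(D(n) + t) actual; consolidation drops t to <= D(n)+1, so Delta Phi pays for the t term. D(n) = O(log n) for n = 7016 => O(log n) amortized.
- Delete: decrease-key to -inf then extract-min = O(log n).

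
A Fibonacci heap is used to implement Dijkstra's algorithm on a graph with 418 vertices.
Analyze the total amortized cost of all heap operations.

Dijkstra performs 418 insert, 418 extract-min, and at most E decrease-key operations. With Fibonacci heap: insert O(1) amortized, extract-min O(log n) amortized, decrease-key O(1) amortized. Total with n = 418: O(n * 1 + n * log n + E * 1) = O(n log n + E).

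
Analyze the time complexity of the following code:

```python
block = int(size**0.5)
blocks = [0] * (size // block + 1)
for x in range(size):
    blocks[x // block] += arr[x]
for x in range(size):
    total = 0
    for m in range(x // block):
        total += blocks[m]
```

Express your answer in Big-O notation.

Time complexity: O(n * sqrt(n)).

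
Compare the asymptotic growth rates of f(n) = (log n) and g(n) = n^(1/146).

g(n) = n^(1/146) grows faster: any positive power of n dominates any polylog.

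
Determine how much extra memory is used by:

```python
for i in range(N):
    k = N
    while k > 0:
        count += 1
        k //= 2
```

Space complexity: O(1).
Only a constant amount of auxiliary storage is used; nothing grows with n.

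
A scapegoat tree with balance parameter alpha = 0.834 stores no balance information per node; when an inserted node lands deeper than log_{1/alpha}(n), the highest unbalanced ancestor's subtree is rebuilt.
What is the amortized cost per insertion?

Search/insert path is O(log n). A rebuild of a subtree of size s costs O(s), but with alpha = 0.834 at least Omega(s) insertions must have occurred in that subtree since its last rebuild. Charging O(1) of the rebuild to each such insertion gives O(log n) amortized.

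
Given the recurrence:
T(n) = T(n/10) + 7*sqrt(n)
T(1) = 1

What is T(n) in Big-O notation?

Each level contributes sqrt(n/10^k). Geometric series with ratio 1/sqrt(10) < 1 sums to O(sqrt(n)).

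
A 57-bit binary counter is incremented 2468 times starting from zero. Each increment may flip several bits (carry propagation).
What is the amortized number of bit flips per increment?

Bit i flips on every 2^i-th increment, so over 2468 increments bit i flips floor(2468/2^i) times. Summing over i: total flips < 2 * 2468. Amortized: < 2 = O(1) per increment.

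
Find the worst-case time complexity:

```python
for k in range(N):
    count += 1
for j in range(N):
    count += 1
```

Time complexity: O(n).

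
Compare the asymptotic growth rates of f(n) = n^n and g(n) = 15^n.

f(n) = n^n grows faster: n^n / 15^n = (n/15)^n -> infinity once n > 15.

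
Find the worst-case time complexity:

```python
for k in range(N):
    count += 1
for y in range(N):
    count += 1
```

Time complexity: O(n).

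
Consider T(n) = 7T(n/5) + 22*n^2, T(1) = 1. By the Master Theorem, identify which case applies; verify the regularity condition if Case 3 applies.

a=7, b=5, f(n)=22*n^2.
log_5(7) = 1.209 < 2.
f(n) = Omega(n^(1.209+epsilon)) for some epsilon > 0, so Case 3 is the candidate.
Regularity: a*f(n/b) = 7*22*(n/5)^2 = (7/25)*22*n^2 <= c*f(n) with c = 7/25 < 1. Satisfied.
Case 3: T(n) = Theta(n^2).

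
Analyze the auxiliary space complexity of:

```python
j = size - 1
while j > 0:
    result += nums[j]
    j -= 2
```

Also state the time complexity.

Space complexity: O(1).
Only a constant amount of auxiliary storage is used; nothing grows with n.
Time complexity: O(n).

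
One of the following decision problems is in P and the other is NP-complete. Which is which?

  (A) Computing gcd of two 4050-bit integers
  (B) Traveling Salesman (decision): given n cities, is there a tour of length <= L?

(A) is P: the Euclidean algorithm runs in polynomial time in the bit-length.
(B) is NP-complete: reduces from Hamiltonian Cycle.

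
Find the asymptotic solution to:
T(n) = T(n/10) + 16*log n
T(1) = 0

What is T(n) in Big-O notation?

Each of the log_10(n) levels adds O(log n). T(n) = O(log^2 n).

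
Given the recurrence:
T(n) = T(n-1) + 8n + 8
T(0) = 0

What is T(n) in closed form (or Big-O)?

Dominant term in sum is 8*sum(i, i=1..n) = 8*n*(n+1)/2 = O(n^2).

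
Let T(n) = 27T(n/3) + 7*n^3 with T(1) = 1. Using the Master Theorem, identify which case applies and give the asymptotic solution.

a=27, b=3, f(n)=7*n^3.
log_3(27) = 3, so n^(log_b(a)) = n^3.
f(n) = Theta(n^3), so Case 2 applies.
T(n) = Theta(n^3 log n).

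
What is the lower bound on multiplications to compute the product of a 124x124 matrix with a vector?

A 124x124 matrix-vector product has 124 inner products of length 124. Output depends on all 124^2 = 15376 matrix entries. At least 15376 multiplications needed.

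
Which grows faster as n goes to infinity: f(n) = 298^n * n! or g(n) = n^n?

f(n) = 298^n * n! grows faster: by Stirling n! ~ sqrt(2 pi n)(n/e)^n, so 298^n n! / n^n ~ (298/e)^n sqrt(2 pi n) -> infinity since 298/e > 1.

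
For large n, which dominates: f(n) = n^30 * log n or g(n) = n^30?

f(n) = n^30 * log n grows faster: extra log n factor -> infinity.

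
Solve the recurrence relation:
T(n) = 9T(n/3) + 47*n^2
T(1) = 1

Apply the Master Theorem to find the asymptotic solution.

a=9, b=3, f(n)=47*n^2. log_3(9) = 2. Case 2: T(n) = O(n^2 log n).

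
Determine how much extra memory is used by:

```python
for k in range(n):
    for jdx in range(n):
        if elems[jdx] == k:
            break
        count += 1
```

Space complexity: O(1).
Only a constant amount of auxiliary storage is used; nothing grows with n.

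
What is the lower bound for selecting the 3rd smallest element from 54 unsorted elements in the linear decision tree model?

Selecting the 3rd smallest of 54 elements requires Omega(n) comparisons. Every element must be compared at least once. The BFPRT algorithm achieves O(n), making this tight.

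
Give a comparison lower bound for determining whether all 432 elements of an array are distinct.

In the algebraic decision-tree model, the YES region for element distinctness on 432 elements has 432! connected components (one per ordering). Ben-Or's theorem then gives a lower bound of Omega(log(n!)) = Omega(n log n).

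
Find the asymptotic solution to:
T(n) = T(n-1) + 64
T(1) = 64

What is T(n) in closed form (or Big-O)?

Unrolling: T(n) = T(n-1) + 64 = T(n-2) + 2*64 = ... = T(1) + (n-1)*64 = 64 + (n-1)*64 = 64n.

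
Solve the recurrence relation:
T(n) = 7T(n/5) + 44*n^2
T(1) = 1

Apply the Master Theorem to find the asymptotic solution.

a=7, b=5, f(n)=44*n^2. log_5(7) = 1.209 < 2. Case 3: T(n) = O(n^2).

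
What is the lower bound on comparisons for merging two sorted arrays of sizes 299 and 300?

Adversary argument: with sizes 299 and 300 (differing by at most 1), interleave the two arrays so that every consecutive pair in the output comes from different inputs. Then each of the 598 adjacent output pairs must be directly compared, or the algorithm cannot determine their relative order. So 598 comparisons are necessary; standard merge achieves this.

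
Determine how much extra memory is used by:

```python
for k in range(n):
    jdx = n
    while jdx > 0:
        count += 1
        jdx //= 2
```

Space complexity: O(1).
Only a constant amount of auxiliary storage is used; nothing grows with n.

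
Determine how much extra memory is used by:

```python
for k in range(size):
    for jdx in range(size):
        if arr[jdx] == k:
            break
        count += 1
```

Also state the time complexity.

Space complexity: O(1).
Only a constant amount of auxiliary storage is used; nothing grows with n.
Time complexity: O(n^2).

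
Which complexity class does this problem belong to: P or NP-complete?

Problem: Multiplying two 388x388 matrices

This problem is in P: the schoolbook algorithm runs in O(n^3).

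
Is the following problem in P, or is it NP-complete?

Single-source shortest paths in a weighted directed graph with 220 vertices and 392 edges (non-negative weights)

This problem is in P: Dijkstra's algorithm runs in O((V+E) log V).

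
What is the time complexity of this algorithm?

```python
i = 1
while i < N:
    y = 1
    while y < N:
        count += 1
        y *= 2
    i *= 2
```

Time complexity: O(log^2 n).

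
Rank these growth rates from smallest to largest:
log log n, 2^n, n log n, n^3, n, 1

Ordered by growth rate: 1 < log log n < n < n log n < n^3 < 2^n.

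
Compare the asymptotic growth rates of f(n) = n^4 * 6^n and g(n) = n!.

g(n) = n! grows faster: by Stirling n! ~ (n/e)^n sqrt(2*pi*n); (n/e)^n eventually dominates n^4 * 6^n.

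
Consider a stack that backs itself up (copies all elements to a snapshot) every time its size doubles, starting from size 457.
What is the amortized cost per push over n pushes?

Backups occur at sizes 457, 914, 1828, ..., copying 457 + 914 + 1828 + ... <= 2n elements total (geometric series). Spread over n pushes, the amortized backup cost is O(1) per push.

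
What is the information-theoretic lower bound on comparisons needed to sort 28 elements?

There are 28! = 304888344611713860501504000000 possible orderings. Each comparison gives 1 bit. We need at least ceil(log_2(304888344611713860501504000000)) = 98 comparisons.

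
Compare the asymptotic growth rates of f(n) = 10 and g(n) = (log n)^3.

g(n) = (log n)^3 grows faster: any unbounded function dominates a constant.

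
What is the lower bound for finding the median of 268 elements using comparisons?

To find the median of 268 elements, every element must be compared at least once, so the lower bound is Omega(n). The BFPRT algorithm achieves O(n), making this tight.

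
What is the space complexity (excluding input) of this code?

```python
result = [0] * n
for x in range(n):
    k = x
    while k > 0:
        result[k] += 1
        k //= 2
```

Space complexity: O(n).
Auxiliary storage grows linearly with the input size n in the worst case.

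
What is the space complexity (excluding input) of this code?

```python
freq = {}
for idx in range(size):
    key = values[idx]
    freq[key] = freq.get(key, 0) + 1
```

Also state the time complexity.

Space complexity: O(n).
Auxiliary storage grows linearly with the input size n in the worst case.
Time complexity: O(n).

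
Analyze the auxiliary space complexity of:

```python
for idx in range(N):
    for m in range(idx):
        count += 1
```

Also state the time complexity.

Space complexity: O(1).
Only a constant amount of auxiliary storage is used; nothing grows with n.
Time complexity: O(n^2).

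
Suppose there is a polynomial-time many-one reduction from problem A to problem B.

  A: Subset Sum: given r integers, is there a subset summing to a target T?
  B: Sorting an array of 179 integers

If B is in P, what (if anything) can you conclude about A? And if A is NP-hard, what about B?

A poly-time reduction A <=_p B means any A-instance can be transformed to a B-instance in poly time.
If B is in P: compose the reduction with B's poly-time algorithm to solve A in poly time, so A is in P.
If A is NP-hard: every NP problem reduces to A, which reduces to B; composing reductions, every NP problem reduces to B, so B is NP-hard.
(Here in fact A is NP-complete and B is in P, so no such reduction is known -- its existence would imply P = NP; the analysis concerns only what the assumed reduction would or would not let you conclude.)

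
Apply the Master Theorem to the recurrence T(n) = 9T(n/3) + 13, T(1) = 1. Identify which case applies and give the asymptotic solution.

a=9, b=3, f(n)=13.
log_3(9) = 2 > 0.
Since f(n) = O(n^0) is polynomially smaller than n^2, Case 1 applies.
T(n) = Theta(n^2).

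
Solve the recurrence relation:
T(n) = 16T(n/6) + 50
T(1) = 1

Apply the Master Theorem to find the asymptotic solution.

a=16, b=6, f(n)=50. log_6(16) = 1.547. Case 1 of Master Theorem: T(n) = O(n^1.547).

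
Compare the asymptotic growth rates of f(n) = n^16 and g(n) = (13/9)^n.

g(n) = (13/9)^n grows faster: (13/9)^n is exponential with base 13/9 > 1, dominating every polynomial.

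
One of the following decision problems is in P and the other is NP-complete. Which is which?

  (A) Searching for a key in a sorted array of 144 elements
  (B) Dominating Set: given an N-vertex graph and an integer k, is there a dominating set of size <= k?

(A) is P: binary search runs in O(log n).
(B) is NP-complete: reduces from Set Cover (with k part of the input).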